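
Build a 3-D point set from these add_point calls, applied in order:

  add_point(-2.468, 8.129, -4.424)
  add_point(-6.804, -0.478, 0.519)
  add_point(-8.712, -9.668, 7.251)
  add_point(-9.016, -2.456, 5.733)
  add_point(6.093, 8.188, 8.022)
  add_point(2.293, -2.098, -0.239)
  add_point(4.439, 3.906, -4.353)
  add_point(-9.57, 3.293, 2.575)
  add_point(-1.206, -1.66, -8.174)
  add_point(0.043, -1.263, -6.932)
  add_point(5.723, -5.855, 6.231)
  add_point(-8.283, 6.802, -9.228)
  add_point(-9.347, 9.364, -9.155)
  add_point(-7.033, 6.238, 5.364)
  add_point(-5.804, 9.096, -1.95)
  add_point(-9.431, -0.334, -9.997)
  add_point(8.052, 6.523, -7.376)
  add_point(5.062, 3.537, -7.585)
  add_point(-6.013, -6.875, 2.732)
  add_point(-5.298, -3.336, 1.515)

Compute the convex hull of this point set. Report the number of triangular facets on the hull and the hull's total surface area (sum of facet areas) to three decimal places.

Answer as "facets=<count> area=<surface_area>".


12 of the 20 inputs are extreme points: [2, 3, 4, 7, 8, 10, 12, 13, 14, 15, 16, 17].

Triangle areas on the boundary:
  f1: (p15, p2, p7) → 90.1367
  f2: (p13, p4, p2) → 106.3017
  f3: (p10, p4, p16) → 107.6479
  f4: (p10, p4, p2) → 102.0504
  f5: (p12, p15, p16) → 85.3646
  f6: (p12, p4, p16) → 138.1888
  f7: (p12, p15, p7) → 59.4433
  f8: (p12, p13, p7) → 30.7827
  f9: (p3, p2, p7) → 7.1138
  f10: (p3, p13, p7) → 15.3837
  f11: (p3, p13, p2) → 10.0979
  f12: (p17, p10, p16) → 33.4149
  f13: (p8, p15, p2) → 79.9034
  f14: (p8, p10, p2) → 118.6976
  f15: (p8, p17, p10) → 65.7540
  f16: (p8, p15, p16) → 40.9108
  f17: (p8, p17, p16) → 1.6394
  f18: (p14, p13, p4) → 53.7718
  f19: (p14, p12, p4) → 25.2677
  f20: (p14, p12, p13) → 20.4040
Σ area = 1192.275

Check V−E+F: 12 − 30 + 20 = 2.

facets=20 area=1192.275


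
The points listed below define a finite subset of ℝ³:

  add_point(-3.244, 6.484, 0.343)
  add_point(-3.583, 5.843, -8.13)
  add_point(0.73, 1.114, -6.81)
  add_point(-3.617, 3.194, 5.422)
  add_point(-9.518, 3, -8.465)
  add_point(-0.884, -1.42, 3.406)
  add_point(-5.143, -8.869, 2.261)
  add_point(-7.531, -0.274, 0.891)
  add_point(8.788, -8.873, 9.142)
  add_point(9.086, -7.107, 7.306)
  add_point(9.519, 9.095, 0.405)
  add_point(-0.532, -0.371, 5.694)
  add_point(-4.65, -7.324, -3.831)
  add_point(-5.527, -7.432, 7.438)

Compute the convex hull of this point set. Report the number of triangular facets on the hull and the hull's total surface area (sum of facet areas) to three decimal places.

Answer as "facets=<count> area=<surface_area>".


Points on the hull: [0, 1, 2, 3, 4, 6, 7, 8, 9, 10, 12, 13] (12 of 14).

Area of each hull facet:
  f1: (p3, p0, p4) → 30.7739
  f2: (p3, p0, p10) → 38.9510
  f3: (p3, p8, p10) → 129.9270
  f4: (p3, p13, p8) → 79.4435
  f5: (p1, p2, p4) → 20.5894
  f6: (p1, p2, p10) → 45.1351
  f7: (p1, p0, p4) → 27.8183
  f8: (p1, p0, p10) → 55.2965
  f9: (p9, p8, p10) → 9.0339
  f10: (p9, p2, p10) → 115.0522
  f11: (p12, p9, p8) → 21.2273
  f12: (p12, p9, p2) → 89.8410
  f13: (p12, p2, p4) → 52.3447
  f14: (p7, p13, p4) → 23.2655
  f15: (p7, p3, p4) → 29.0967
  f16: (p7, p3, p13) → 33.6770
  f17: (p6, p13, p8) → 39.0141
  f18: (p6, p12, p8) → 45.7320
  f19: (p6, p13, p4) → 40.7027
  f20: (p6, p12, p4) → 32.7320
Σ area = 959.654

Check V−E+F: 12 − 30 + 20 = 2.

facets=20 area=959.654


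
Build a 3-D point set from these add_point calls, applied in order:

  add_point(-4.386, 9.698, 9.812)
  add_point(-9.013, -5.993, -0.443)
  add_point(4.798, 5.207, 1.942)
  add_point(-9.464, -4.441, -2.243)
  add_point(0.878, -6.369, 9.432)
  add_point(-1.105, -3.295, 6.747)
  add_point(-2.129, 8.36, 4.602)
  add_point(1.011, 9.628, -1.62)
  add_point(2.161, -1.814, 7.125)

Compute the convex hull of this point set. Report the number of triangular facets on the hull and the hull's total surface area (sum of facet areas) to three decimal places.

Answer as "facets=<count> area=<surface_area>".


facets=10 area=557.769

7 of the 9 inputs are extreme points: [0, 1, 2, 3, 4, 7, 8].

Triangle areas on the boundary:
  f1: (p7, p2, p3) → 59.0228
  f2: (p7, p0, p3) → 108.2687
  f3: (p7, p0, p2) → 41.9665
  f4: (p1, p2, p3) → 21.4276
  f5: (p1, p4, p2) → 98.2388
  f6: (p1, p0, p3) → 23.2759
  f7: (p1, p4, p0) → 115.0607
  f8: (p8, p0, p2) → 56.3768
  f9: (p8, p4, p2) → 4.0083
  f10: (p8, p4, p0) → 30.1227
Σ area = 557.769

Check V−E+F: 7 − 15 + 10 = 2.


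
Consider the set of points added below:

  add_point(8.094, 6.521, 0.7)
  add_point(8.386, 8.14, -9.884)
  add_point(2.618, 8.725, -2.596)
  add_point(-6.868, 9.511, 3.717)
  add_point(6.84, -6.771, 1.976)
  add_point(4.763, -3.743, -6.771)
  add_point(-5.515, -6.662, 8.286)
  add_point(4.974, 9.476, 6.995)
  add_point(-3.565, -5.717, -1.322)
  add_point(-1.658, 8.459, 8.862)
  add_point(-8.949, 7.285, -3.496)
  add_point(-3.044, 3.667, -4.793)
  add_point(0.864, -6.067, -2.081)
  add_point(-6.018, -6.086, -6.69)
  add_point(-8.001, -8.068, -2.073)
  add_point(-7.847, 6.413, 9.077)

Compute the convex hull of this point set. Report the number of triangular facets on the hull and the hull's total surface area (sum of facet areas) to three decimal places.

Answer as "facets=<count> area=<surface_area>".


Extreme-point indices: [0, 1, 3, 4, 5, 6, 7, 9, 10, 13, 14, 15] — 12 of 16 on the boundary.

Area of each hull facet:
  f1: (p15, p14, p10) → 96.3722
  f2: (p13, p1, p10) → 126.4963
  f3: (p13, p14, p10) → 37.8465
  f4: (p13, p4, p14) → 41.1607
  f5: (p3, p1, p10) → 72.2943
  f6: (p3, p15, p10) → 19.5253
  f7: (p0, p4, p1) → 69.6140
  f8: (p6, p15, p14) → 70.7247
  f9: (p6, p4, p14) → 72.4791
  f10: (p5, p4, p1) → 53.9905
  f11: (p5, p13, p1) → 62.1616
  f12: (p5, p13, p4) → 51.8209
  f13: (p7, p0, p4) → 49.2510
  f14: (p7, p6, p4) → 115.2534
  f15: (p7, p3, p1) → 105.8536
  f16: (p7, p0, p1) → 26.1101
  f17: (p9, p3, p15) → 19.2838
  f18: (p9, p7, p3) → 22.8259
  f19: (p9, p6, p15) → 42.9596
  f20: (p9, p7, p6) → 50.5893
Σ area = 1206.613

Euler: V−E+F = 12−30+20 = 2.

facets=20 area=1206.613


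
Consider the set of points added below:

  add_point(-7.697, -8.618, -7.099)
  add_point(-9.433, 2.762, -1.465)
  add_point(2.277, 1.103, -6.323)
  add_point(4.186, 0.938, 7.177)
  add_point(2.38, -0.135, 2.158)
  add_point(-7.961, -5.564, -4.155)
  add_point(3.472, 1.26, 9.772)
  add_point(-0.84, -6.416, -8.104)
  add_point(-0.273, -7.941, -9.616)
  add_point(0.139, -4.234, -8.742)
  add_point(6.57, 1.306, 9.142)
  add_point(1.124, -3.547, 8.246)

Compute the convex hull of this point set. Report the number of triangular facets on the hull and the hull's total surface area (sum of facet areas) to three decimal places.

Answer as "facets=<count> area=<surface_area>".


Hull vertices (9/12): indices [0, 1, 2, 5, 6, 8, 9, 10, 11].

Area of each hull facet:
  f1: (p2, p10, p1) → 101.8367
  f2: (p2, p8, p10) → 73.2860
  f3: (p11, p8, p10) → 63.9570
  f4: (p11, p8, p0) → 70.8326
  f5: (p9, p2, p1) → 39.8140
  f6: (p9, p2, p8) → 3.6079
  f7: (p9, p0, p1) → 56.9118
  f8: (p9, p8, p0) → 14.9767
  f9: (p6, p10, p1) → 21.6319
  f10: (p6, p11, p1) → 43.3407
  f11: (p6, p11, p10) → 8.1654
  f12: (p5, p0, p1) → 8.4259
  f13: (p5, p11, p1) → 66.2798
  f14: (p5, p11, p0) → 26.0800
Σ area = 599.147

Euler characteristic 9−21+14 = 2 ✓

facets=14 area=599.147


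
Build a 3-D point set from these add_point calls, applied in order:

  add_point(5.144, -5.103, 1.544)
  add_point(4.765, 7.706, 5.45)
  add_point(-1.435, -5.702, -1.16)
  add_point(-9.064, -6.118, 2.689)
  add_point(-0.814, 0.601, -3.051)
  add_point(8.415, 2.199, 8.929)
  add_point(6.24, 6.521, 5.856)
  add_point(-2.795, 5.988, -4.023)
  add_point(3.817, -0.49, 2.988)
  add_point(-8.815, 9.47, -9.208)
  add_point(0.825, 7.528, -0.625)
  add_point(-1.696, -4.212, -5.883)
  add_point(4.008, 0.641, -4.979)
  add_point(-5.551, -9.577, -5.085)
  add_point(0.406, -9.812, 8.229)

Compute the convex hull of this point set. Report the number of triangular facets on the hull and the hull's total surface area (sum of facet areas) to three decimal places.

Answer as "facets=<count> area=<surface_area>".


Hull vertices (11/15): indices [0, 1, 3, 5, 6, 9, 10, 11, 12, 13, 14].

Per-facet area ½‖(b−a)×(c−a)‖:
  f1: (p14, p5, p3) → 81.7713
  f2: (p13, p9, p3) → 88.0830
  f3: (p13, p14, p3) → 53.2634
  f4: (p1, p5, p3) → 73.2877
  f5: (p1, p9, p3) → 169.8152
  f6: (p11, p13, p9) → 46.5289
  f7: (p11, p12, p9) → 58.4084
  f8: (p11, p12, p13) → 8.3984
  f9: (p6, p1, p5) → 2.7974
  f10: (p6, p12, p5) → 35.3350
  f11: (p10, p1, p9) → 14.8128
  f12: (p10, p12, p9) → 56.9908
  f13: (p10, p6, p1) → 5.7309
  f14: (p10, p6, p12) → 37.1450
  f15: (p0, p13, p14) → 61.5957
  f16: (p0, p12, p13) → 56.6153
  f17: (p0, p14, p5) → 51.4499
  f18: (p0, p12, p5) → 47.4611
Σ area = 949.490

Euler characteristic 11−27+18 = 2 ✓

facets=18 area=949.490


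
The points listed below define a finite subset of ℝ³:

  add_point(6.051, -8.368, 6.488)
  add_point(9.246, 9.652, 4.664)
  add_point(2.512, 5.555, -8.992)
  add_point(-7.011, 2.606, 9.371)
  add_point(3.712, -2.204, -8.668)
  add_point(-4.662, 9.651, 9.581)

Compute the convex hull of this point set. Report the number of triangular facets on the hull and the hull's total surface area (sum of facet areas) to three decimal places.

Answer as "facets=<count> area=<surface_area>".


facets=8 area=803.680

Hull vertices (6/6): indices [0, 1, 2, 3, 4, 5].

Area of each hull facet:
  f1: (p4, p0, p3) → 140.3610
  f2: (p4, p2, p3) → 81.6316
  f3: (p4, p0, p1) → 137.0908
  f4: (p4, p2, p1) → 61.1956
  f5: (p5, p0, p3) → 59.7736
  f6: (p5, p0, p1) → 132.9977
  f7: (p5, p2, p3) → 75.0885
  f8: (p5, p2, p1) → 115.5408
Σ area = 803.680

Euler: V−E+F = 6−12+8 = 2.


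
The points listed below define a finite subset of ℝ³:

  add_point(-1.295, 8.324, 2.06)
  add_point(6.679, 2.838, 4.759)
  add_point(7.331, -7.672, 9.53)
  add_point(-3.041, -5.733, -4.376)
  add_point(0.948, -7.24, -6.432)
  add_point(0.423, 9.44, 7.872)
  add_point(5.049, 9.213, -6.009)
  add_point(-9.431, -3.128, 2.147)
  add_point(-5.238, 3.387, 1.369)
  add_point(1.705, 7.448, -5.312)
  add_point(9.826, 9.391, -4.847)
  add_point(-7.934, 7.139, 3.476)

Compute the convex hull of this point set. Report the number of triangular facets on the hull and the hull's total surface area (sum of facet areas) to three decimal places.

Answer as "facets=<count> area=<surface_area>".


Points on the hull: [1, 2, 3, 4, 5, 6, 7, 9, 10, 11] (10 of 12).

Triangle areas on the boundary:
  f1: (p5, p2, p7) → 141.3359
  f2: (p4, p2, p7) → 116.0507
  f3: (p4, p2, p10) → 158.3114
  f4: (p11, p5, p7) → 46.2965
  f5: (p1, p2, p10) → 40.9418
  f6: (p1, p5, p10) → 57.8170
  f7: (p1, p5, p2) → 47.2108
  f8: (p9, p11, p7) → 68.1758
  f9: (p6, p9, p11) → 15.8364
  f10: (p6, p4, p10) → 40.1039
  f11: (p6, p9, p4) → 24.7509
  f12: (p6, p5, p10) → 35.8721
  f13: (p6, p11, p5) → 70.1840
  f14: (p3, p4, p7) → 6.8293
  f15: (p3, p9, p7) → 66.6543
  f16: (p3, p9, p4) → 33.2301
Σ area = 969.601

Euler: V−E+F = 10−24+16 = 2.

facets=16 area=969.601


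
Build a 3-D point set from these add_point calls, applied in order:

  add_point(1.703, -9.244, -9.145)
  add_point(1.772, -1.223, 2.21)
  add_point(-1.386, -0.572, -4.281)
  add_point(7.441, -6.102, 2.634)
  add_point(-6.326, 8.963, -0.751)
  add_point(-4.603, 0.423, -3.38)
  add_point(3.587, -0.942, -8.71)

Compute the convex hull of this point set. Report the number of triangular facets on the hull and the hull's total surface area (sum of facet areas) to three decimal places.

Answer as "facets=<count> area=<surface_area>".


Hull vertices (6/7): indices [0, 1, 3, 4, 5, 6].

Per-facet area ½‖(b−a)×(c−a)‖:
  f1: (p1, p3, p4) → 12.3829
  f2: (p6, p3, p4) → 105.1127
  f3: (p6, p0, p4) → 59.9595
  f4: (p6, p0, p3) → 53.4452
  f5: (p5, p0, p4) → 22.3333
  f6: (p5, p1, p4) → 38.9570
  f7: (p5, p0, p3) → 81.1819
  f8: (p5, p1, p3) → 22.4752
Σ area = 395.848

Check V−E+F: 6 − 12 + 8 = 2.

facets=8 area=395.848


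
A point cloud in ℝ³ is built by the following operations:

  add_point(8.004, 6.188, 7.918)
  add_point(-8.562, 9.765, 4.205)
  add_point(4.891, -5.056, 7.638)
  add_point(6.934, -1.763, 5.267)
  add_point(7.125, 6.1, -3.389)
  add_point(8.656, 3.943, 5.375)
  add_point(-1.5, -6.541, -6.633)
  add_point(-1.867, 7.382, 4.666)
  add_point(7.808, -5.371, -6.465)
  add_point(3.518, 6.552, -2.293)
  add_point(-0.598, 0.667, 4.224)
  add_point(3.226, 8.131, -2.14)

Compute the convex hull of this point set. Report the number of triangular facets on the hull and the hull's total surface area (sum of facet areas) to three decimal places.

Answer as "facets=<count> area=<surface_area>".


facets=14 area=771.616

Hull vertices (9/12): indices [0, 1, 2, 3, 4, 5, 6, 8, 11].

Triangle areas on the boundary:
  f1: (p2, p6, p1) → 149.1569
  f2: (p2, p0, p1) → 101.0489
  f3: (p2, p0, p5) → 16.2225
  f4: (p4, p0, p5) → 13.5044
  f5: (p11, p6, p1) → 108.2565
  f6: (p11, p4, p6) → 35.6933
  f7: (p11, p0, p1) → 76.1914
  f8: (p11, p4, p0) → 25.3399
  f9: (p8, p2, p6) → 66.4674
  f10: (p8, p4, p6) → 55.6792
  f11: (p8, p4, p5) → 54.4471
  f12: (p3, p2, p5) → 7.8604
  f13: (p3, p8, p5) → 35.2375
  f14: (p3, p8, p2) → 26.5104
Σ area = 771.616

Euler characteristic 9−21+14 = 2 ✓


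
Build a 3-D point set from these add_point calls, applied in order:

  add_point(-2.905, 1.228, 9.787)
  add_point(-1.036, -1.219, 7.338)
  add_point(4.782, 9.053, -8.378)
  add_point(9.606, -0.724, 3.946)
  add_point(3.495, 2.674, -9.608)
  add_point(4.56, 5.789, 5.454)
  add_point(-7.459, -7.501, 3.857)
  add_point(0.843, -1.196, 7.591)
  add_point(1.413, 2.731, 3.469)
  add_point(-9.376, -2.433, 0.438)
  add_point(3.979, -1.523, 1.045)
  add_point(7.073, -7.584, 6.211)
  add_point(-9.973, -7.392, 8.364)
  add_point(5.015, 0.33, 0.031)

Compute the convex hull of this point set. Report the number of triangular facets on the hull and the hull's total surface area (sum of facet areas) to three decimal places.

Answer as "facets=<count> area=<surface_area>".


Hull vertices (9/14): indices [0, 2, 3, 4, 5, 6, 9, 11, 12].

Per-facet area ½‖(b−a)×(c−a)‖:
  f1: (p4, p2, p3) → 50.4825
  f2: (p5, p2, p3) → 59.5247
  f3: (p5, p0, p2) → 57.8900
  f4: (p11, p4, p3) → 55.1072
  f5: (p11, p0, p12) → 77.2715
  f6: (p11, p5, p3) → 28.7241
  f7: (p11, p5, p0) → 62.5075
  f8: (p9, p4, p2) → 53.5803
  f9: (p9, p0, p12) → 49.5239
  f10: (p9, p0, p2) → 118.2022
  f11: (p6, p11, p12) → 35.7149
  f12: (p6, p11, p4) → 133.8831
  f13: (p6, p9, p12) → 15.7560
  f14: (p6, p9, p4) → 51.8398
Σ area = 850.008

Check V−E+F: 9 − 21 + 14 = 2.

facets=14 area=850.008


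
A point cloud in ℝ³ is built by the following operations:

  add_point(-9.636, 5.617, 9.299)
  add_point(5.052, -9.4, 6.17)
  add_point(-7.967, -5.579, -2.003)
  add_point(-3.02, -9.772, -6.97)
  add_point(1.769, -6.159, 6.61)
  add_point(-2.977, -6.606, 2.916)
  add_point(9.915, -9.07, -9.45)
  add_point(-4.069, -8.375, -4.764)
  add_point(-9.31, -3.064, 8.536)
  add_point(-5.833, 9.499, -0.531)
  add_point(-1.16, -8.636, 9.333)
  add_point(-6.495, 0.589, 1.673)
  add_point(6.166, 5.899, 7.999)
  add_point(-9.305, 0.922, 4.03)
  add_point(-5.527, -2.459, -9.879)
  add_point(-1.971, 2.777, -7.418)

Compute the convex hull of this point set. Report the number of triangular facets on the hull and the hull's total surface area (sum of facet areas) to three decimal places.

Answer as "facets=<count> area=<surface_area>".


facets=20 area=1257.874

Points on the hull: [0, 1, 2, 3, 6, 8, 9, 10, 12, 13, 14, 15] (12 of 16).

Triangle areas on the boundary:
  f1: (p12, p10, p0) → 114.3302
  f2: (p9, p12, p0) → 81.0167
  f3: (p8, p10, p0) → 35.0663
  f4: (p1, p12, p6) → 126.0632
  f5: (p1, p12, p10) → 53.9086
  f6: (p1, p3, p6) → 95.1286
  f7: (p1, p10, p3) → 53.9285
  f8: (p14, p3, p6) → 53.5384
  f9: (p15, p14, p6) → 56.0470
  f10: (p15, p14, p9) → 29.5109
  f11: (p15, p12, p6) → 149.0123
  f12: (p15, p9, p12) → 78.3589
  f13: (p2, p14, p3) → 30.5515
  f14: (p2, p10, p3) → 55.2121
  f15: (p2, p8, p10) → 53.4318
  f16: (p13, p9, p0) → 35.6526
  f17: (p13, p14, p9) → 72.5644
  f18: (p13, p2, p14) → 36.4776
  f19: (p13, p8, p0) → 21.1024
  f20: (p13, p2, p8) → 26.9724
Σ area = 1257.874

Euler characteristic 12−30+20 = 2 ✓


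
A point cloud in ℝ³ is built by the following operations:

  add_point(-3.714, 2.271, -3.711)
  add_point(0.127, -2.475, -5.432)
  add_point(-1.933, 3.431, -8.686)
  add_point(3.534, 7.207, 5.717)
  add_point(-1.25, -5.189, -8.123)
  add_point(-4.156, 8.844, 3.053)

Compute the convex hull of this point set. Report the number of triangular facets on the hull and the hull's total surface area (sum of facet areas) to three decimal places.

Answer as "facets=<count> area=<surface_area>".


facets=8 area=259.762

6 of the 6 inputs are extreme points: [0, 1, 2, 3, 4, 5].

Area of each hull facet:
  f1: (p4, p3, p5) → 75.0305
  f2: (p2, p3, p5) → 54.3781
  f3: (p0, p4, p5) → 14.5211
  f4: (p0, p2, p5) → 21.7390
  f5: (p0, p2, p4) → 22.7129
  f6: (p1, p4, p3) → 4.2605
  f7: (p1, p2, p3) → 52.9711
  f8: (p1, p2, p4) → 14.1488
Σ area = 259.762

Euler: V−E+F = 6−12+8 = 2.


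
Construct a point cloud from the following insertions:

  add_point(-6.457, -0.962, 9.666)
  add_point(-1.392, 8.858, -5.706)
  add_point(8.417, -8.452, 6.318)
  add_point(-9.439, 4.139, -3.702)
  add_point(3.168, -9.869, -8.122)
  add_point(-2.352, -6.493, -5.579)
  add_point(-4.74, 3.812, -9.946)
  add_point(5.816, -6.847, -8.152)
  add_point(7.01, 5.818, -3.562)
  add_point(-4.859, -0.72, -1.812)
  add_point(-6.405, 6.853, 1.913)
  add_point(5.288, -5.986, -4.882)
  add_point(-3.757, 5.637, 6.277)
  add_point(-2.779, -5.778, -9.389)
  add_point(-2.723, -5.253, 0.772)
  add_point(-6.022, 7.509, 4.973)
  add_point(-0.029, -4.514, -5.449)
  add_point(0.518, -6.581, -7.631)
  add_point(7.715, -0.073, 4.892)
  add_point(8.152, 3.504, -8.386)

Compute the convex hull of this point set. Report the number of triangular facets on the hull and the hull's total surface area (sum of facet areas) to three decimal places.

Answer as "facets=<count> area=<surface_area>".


16 of the 20 inputs are extreme points: [0, 1, 2, 3, 4, 5, 6, 7, 8, 10, 12, 13, 14, 15, 18, 19].

Per-facet area ½‖(b−a)×(c−a)‖:
  f1: (p14, p4, p2) → 73.0430
  f2: (p6, p1, p3) → 28.2382
  f3: (p19, p6, p1) → 41.5198
  f4: (p10, p1, p3) → 30.4323
  f5: (p10, p15, p3) → 4.2763
  f6: (p10, p15, p1) → 10.7663
  f7: (p13, p6, p3) → 38.0843
  f8: (p13, p19, p6) → 61.9922
  f9: (p0, p14, p2) → 67.7586
  f10: (p0, p15, p3) → 47.7553
  f11: (p0, p13, p3) → 96.6452
  f12: (p7, p4, p2) → 29.7017
  f13: (p7, p19, p2) → 78.1765
  f14: (p7, p13, p4) → 14.6282
  f15: (p7, p13, p19) → 46.2258
  f16: (p8, p15, p1) → 53.5037
  f17: (p8, p19, p1) → 24.9374
  f18: (p5, p14, p4) → 19.5543
  f19: (p5, p13, p4) → 13.3320
  f20: (p5, p0, p14) → 13.1264
  f21: (p5, p0, p13) → 19.4501
  f22: (p18, p0, p2) → 63.8453
  f23: (p18, p19, p2) → 53.3994
  f24: (p18, p8, p19) → 24.9928
  f25: (p12, p8, p15) → 22.7657
  f26: (p12, p18, p8) → 64.8463
  f27: (p12, p0, p15) → 11.5166
  f28: (p12, p18, p0) → 50.8662
Σ area = 1105.380

Euler characteristic 16−42+28 = 2 ✓

facets=28 area=1105.380


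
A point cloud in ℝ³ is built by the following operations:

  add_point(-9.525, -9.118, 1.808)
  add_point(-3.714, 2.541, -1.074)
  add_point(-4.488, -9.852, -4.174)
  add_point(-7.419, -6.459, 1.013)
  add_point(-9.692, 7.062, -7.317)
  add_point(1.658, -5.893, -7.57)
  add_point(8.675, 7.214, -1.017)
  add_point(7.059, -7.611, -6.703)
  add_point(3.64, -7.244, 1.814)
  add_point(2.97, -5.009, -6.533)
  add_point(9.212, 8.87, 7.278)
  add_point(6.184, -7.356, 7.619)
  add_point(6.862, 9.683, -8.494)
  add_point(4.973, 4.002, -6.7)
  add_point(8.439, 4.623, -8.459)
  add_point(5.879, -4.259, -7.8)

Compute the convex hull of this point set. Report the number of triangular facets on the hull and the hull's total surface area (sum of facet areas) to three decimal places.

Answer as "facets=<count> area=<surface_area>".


Points on the hull: [0, 2, 4, 5, 6, 7, 10, 11, 12, 14, 15] (11 of 16).

Area of each hull facet:
  f1: (p12, p10, p4) → 133.8239
  f2: (p0, p10, p4) → 215.9223
  f3: (p0, p2, p4) → 69.8873
  f4: (p5, p2, p4) → 68.7517
  f5: (p11, p0, p10) → 133.9875
  f6: (p11, p0, p2) → 62.5383
  f7: (p14, p12, p4) → 44.0628
  f8: (p14, p5, p4) → 103.9288
  f9: (p7, p11, p10) → 118.4525
  f10: (p7, p14, p10) → 100.6715
  f11: (p7, p5, p2) → 19.9142
  f12: (p7, p11, p2) → 83.2440
  f13: (p6, p12, p10) → 17.4656
  f14: (p6, p14, p10) → 4.7227
  f15: (p6, p14, p12) → 19.9391
  f16: (p15, p14, p5) → 16.6970
  f17: (p15, p7, p5) → 8.4193
  f18: (p15, p7, p14) → 10.4041
Σ area = 1232.833

Euler: V−E+F = 11−27+18 = 2.

facets=18 area=1232.833


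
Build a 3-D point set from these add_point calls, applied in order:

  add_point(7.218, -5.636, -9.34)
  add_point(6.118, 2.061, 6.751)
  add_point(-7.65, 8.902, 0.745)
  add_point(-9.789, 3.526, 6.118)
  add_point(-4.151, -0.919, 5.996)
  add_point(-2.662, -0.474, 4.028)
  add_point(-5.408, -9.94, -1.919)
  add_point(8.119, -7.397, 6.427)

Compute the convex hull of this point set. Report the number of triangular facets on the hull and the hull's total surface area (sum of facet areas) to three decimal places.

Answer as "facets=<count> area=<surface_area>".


7 of the 8 inputs are extreme points: [0, 1, 2, 3, 4, 6, 7].

Triangle areas on the boundary:
  f1: (p0, p6, p7) → 107.2631
  f2: (p1, p7, p3) → 73.8990
  f3: (p1, p0, p7) → 76.5628
  f4: (p4, p7, p3) → 9.3188
  f5: (p4, p6, p3) → 39.8528
  f6: (p4, p6, p7) → 81.3791
  f7: (p2, p1, p3) → 62.0823
  f8: (p2, p1, p0) → 146.7778
  f9: (p2, p6, p3) → 63.5128
  f10: (p2, p0, p6) → 145.3088
Σ area = 805.957

Euler: V−E+F = 7−15+10 = 2.

facets=10 area=805.957


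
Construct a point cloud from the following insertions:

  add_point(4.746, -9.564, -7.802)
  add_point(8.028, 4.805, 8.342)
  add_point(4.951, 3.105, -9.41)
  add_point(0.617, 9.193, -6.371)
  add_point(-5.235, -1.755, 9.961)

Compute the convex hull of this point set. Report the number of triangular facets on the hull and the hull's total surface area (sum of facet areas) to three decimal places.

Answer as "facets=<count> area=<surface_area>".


5 of the 5 inputs are extreme points: [0, 1, 2, 3, 4].

Triangle areas on the boundary:
  f1: (p0, p1, p4) → 152.8162
  f2: (p3, p1, p4) → 124.8095
  f3: (p3, p0, p4) → 181.1020
  f4: (p2, p0, p1) → 115.5243
  f5: (p2, p3, p1) → 68.4049
  f6: (p2, p3, p0) → 37.1675
Σ area = 679.824

Euler: V−E+F = 5−9+6 = 2.

facets=6 area=679.824


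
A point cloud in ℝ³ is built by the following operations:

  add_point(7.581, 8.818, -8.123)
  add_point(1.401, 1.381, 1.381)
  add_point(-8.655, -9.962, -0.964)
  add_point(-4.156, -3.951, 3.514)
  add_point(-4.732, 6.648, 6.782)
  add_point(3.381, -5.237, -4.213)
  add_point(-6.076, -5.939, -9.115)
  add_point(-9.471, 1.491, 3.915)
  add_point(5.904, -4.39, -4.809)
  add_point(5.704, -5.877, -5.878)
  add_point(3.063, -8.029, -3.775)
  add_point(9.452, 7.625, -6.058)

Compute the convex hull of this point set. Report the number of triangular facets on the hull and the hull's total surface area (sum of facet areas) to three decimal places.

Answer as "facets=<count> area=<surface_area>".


facets=18 area=823.510

11 of the 12 inputs are extreme points: [0, 1, 2, 3, 4, 6, 7, 8, 9, 10, 11].

Facet areas (half cross-product norm):
  f1: (p6, p2, p7) → 58.9007
  f2: (p3, p2, p7) → 32.8723
  f3: (p0, p6, p7) → 150.0360
  f4: (p4, p3, p7) → 28.7535
  f5: (p4, p0, p7) → 72.3837
  f6: (p4, p0, p11) → 29.0292
  f7: (p9, p0, p11) → 20.7049
  f8: (p9, p0, p6) → 91.1858
  f9: (p10, p3, p2) → 46.6514
  f10: (p10, p6, p2) → 48.9577
  f11: (p10, p9, p6) → 21.1844
  f12: (p1, p4, p3) → 37.8469
  f13: (p1, p10, p3) → 40.7196
  f14: (p1, p4, p11) → 54.3877
  f15: (p8, p10, p9) → 3.6128
  f16: (p8, p1, p10) → 22.6586
  f17: (p8, p9, p11) → 7.7576
  f18: (p8, p1, p11) → 55.8668
Σ area = 823.510

Check V−E+F: 11 − 27 + 18 = 2.


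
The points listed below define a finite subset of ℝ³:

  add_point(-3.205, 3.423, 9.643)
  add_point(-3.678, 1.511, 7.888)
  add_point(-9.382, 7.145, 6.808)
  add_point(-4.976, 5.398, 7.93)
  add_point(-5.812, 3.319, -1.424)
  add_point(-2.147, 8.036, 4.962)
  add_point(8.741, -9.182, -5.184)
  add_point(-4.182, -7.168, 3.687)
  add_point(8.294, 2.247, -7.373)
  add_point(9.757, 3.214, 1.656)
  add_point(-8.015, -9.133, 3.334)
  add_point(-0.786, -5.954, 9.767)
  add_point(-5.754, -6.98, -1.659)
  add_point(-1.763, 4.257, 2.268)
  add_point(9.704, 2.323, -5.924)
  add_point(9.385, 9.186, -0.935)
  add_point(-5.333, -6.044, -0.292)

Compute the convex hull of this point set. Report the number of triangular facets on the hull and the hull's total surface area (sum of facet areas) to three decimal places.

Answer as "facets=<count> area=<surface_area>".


12 of the 17 inputs are extreme points: [0, 2, 4, 5, 6, 8, 9, 10, 11, 12, 14, 15].

Per-facet area ½‖(b−a)×(c−a)‖:
  f1: (p11, p6, p9) → 109.3626
  f2: (p10, p11, p2) → 78.7607
  f3: (p10, p11, p6) → 89.8291
  f4: (p0, p11, p2) → 27.8948
  f5: (p0, p11, p9) → 71.9400
  f6: (p5, p0, p2) → 22.8541
  f7: (p14, p6, p9) → 44.0868
  f8: (p14, p8, p6) → 11.6889
  f9: (p4, p10, p2) → 65.8948
  f10: (p15, p14, p9) → 23.8282
  f11: (p15, p0, p9) → 49.1008
  f12: (p15, p5, p0) → 36.9371
  f13: (p15, p14, p8) → 7.7751
  f14: (p15, p4, p8) → 71.5214
  f15: (p15, p5, p2) → 10.8466
  f16: (p15, p4, p2) → 78.2635
  f17: (p12, p8, p6) → 86.9815
  f18: (p12, p4, p8) → 78.7709
  f19: (p12, p10, p6) → 38.0875
  f20: (p12, p4, p10) → 28.4813
Σ area = 1032.905

Check V−E+F: 12 − 30 + 20 = 2.

facets=20 area=1032.905


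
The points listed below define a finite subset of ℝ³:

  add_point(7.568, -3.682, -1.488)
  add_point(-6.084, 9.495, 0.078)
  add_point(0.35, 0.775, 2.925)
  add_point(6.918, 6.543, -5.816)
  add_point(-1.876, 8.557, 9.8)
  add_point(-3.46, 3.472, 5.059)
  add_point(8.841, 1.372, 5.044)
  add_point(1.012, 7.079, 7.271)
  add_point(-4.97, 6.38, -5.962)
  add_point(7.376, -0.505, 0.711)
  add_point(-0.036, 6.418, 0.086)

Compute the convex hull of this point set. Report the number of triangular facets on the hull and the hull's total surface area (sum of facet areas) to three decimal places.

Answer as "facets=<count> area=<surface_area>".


facets=14 area=550.879

Points on the hull: [0, 1, 2, 3, 4, 5, 6, 7, 8] (9 of 11).

Facet areas (half cross-product norm):
  f1: (p3, p0, p6) → 45.0792
  f2: (p3, p4, p1) → 77.5166
  f3: (p5, p4, p1) → 29.3589
  f4: (p5, p4, p6) → 44.2755
  f5: (p8, p3, p1) → 40.5099
  f6: (p8, p3, p0) → 66.0372
  f7: (p8, p5, p1) → 28.0761
  f8: (p7, p4, p6) → 9.0409
  f9: (p7, p3, p6) → 59.6817
  f10: (p7, p3, p4) → 14.9803
  f11: (p2, p8, p0) → 54.9965
  f12: (p2, p8, p5) → 29.0868
  f13: (p2, p0, p6) → 33.9393
  f14: (p2, p5, p6) → 18.3001
Σ area = 550.879

Euler characteristic 9−21+14 = 2 ✓


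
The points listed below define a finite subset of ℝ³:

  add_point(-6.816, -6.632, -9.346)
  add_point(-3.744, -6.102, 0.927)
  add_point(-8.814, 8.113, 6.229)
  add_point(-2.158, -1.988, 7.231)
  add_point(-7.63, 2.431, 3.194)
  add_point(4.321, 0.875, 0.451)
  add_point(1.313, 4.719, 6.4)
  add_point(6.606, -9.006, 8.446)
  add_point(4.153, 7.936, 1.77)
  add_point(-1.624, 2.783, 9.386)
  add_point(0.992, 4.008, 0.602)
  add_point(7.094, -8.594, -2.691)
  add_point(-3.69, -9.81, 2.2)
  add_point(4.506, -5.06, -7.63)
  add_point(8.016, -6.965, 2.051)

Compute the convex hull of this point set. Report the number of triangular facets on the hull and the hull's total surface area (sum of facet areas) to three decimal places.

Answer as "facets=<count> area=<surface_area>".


12 of the 15 inputs are extreme points: [0, 2, 3, 4, 6, 7, 8, 9, 11, 12, 13, 14].

Facet areas (half cross-product norm):
  f1: (p8, p0, p2) → 139.3365
  f2: (p7, p8, p14) → 51.0796
  f3: (p4, p12, p2) → 17.1100
  f4: (p4, p0, p2) → 22.9357
  f5: (p4, p0, p12) → 77.3029
  f6: (p13, p8, p0) → 91.2778
  f7: (p3, p12, p2) → 47.4941
  f8: (p3, p7, p12) → 50.2009
  f9: (p9, p3, p2) → 23.8515
  f10: (p9, p3, p7) → 26.6742
  f11: (p11, p7, p14) → 11.8568
  f12: (p11, p7, p12) → 59.1702
  f13: (p11, p8, p14) → 38.0303
  f14: (p11, p13, p8) → 52.9543
  f15: (p11, p0, p12) → 72.4503
  f16: (p11, p13, p0) → 34.5844
  f17: (p6, p7, p8) → 42.7225
  f18: (p6, p9, p7) → 33.1758
  f19: (p6, p8, p2) → 32.6211
  f20: (p6, p9, p2) → 21.8847
Σ area = 946.714

Euler: V−E+F = 12−30+20 = 2.

facets=20 area=946.714


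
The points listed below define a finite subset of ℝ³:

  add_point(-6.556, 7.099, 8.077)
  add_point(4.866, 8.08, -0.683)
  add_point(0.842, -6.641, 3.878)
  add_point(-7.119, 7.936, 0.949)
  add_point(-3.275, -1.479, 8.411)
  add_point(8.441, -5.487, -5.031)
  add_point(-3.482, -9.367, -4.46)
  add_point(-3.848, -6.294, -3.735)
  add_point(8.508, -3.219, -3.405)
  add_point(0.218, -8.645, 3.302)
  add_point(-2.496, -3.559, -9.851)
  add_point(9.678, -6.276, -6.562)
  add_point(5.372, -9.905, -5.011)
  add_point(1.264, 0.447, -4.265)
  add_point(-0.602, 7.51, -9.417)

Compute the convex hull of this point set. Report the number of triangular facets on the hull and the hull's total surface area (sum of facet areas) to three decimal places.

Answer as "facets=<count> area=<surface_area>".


Points on the hull: [0, 1, 2, 3, 4, 6, 8, 9, 10, 11, 12, 14] (12 of 15).

Triangle areas on the boundary:
  f1: (p14, p1, p3) → 56.8912
  f2: (p14, p1, p11) → 82.1498
  f3: (p0, p1, p3) → 43.4693
  f4: (p0, p4, p1) → 64.9963
  f5: (p0, p6, p3) → 65.6374
  f6: (p0, p6, p4) → 61.8888
  f7: (p8, p1, p11) → 14.3307
  f8: (p8, p4, p1) → 90.5270
  f9: (p9, p6, p4) → 37.6088
  f10: (p10, p6, p3) → 65.5951
  f11: (p10, p14, p3) → 68.8267
  f12: (p10, p14, p11) → 72.4319
  f13: (p12, p9, p11) → 24.4285
  f14: (p12, p9, p6) → 35.6792
  f15: (p12, p10, p11) → 32.6879
  f16: (p12, p10, p6) → 35.2252
  f17: (p2, p8, p4) → 37.8235
  f18: (p2, p9, p4) → 6.9996
  f19: (p2, p8, p11) → 22.8703
  f20: (p2, p9, p11) → 14.8892
Σ area = 934.956

Check V−E+F: 12 − 30 + 20 = 2.

facets=20 area=934.956


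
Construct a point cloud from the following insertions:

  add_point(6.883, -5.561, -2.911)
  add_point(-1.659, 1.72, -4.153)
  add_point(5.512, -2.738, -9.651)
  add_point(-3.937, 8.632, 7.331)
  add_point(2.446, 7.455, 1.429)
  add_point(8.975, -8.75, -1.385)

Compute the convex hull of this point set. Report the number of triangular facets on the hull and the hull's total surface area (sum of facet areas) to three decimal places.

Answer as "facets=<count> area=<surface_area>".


facets=6 area=384.011

Points on the hull: [1, 2, 3, 4, 5] (5 of 6).

Per-facet area ½‖(b−a)×(c−a)‖:
  f1: (p1, p5, p3) → 97.9574
  f2: (p1, p2, p5) → 54.2808
  f3: (p4, p5, p3) → 67.2987
  f4: (p4, p2, p5) → 82.3182
  f5: (p4, p1, p3) → 38.8720
  f6: (p4, p1, p2) → 43.2842
Σ area = 384.011

Euler: V−E+F = 5−9+6 = 2.


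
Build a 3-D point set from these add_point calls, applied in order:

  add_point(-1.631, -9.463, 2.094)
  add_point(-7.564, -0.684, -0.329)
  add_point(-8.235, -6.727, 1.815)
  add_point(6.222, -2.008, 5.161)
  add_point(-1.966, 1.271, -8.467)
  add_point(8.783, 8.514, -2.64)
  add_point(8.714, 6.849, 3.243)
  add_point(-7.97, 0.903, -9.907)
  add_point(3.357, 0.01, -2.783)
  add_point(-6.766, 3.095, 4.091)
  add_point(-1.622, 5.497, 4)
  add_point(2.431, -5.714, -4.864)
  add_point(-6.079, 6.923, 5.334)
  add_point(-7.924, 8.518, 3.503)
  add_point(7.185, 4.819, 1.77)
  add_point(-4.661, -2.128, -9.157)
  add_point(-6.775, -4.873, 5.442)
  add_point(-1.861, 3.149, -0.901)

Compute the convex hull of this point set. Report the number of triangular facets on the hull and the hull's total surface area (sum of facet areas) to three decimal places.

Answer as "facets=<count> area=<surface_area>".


facets=20 area=915.122

Extreme-point indices: [0, 2, 3, 4, 5, 6, 7, 11, 12, 13, 15, 16] — 12 of 18 on the boundary.

Area of each hull facet:
  f1: (p7, p13, p2) → 95.8161
  f2: (p7, p13, p5) → 131.0441
  f3: (p3, p11, p5) → 74.2259
  f4: (p4, p7, p5) → 22.4271
  f5: (p4, p11, p5) → 63.3791
  f6: (p16, p13, p2) → 28.2531
  f7: (p6, p13, p5) → 51.1277
  f8: (p6, p3, p5) → 25.5734
  f9: (p0, p3, p11) → 46.1487
  f10: (p0, p16, p2) → 15.2240
  f11: (p0, p16, p3) → 43.0773
  f12: (p15, p4, p7) → 9.9822
  f13: (p15, p4, p11) → 19.2109
  f14: (p15, p0, p11) → 39.4723
  f15: (p15, p7, p2) → 27.7807
  f16: (p15, p0, p2) → 44.2539
  f17: (p12, p6, p13) → 19.4927
  f18: (p12, p6, p3) → 67.2677
  f19: (p12, p16, p13) → 15.6881
  f20: (p12, p16, p3) → 75.6766
Σ area = 915.122

Check V−E+F: 12 − 30 + 20 = 2.


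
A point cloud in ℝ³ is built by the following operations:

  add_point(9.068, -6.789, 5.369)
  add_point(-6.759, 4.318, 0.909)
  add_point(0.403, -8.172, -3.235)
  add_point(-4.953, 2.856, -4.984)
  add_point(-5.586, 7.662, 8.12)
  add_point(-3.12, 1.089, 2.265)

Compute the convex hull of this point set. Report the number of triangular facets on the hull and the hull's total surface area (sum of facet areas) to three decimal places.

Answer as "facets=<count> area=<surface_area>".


facets=6 area=427.613

Hull vertices (5/6): indices [0, 1, 2, 3, 4].

Triangle areas on the boundary:
  f1: (p3, p2, p1) → 38.4513
  f2: (p3, p2, p0) → 72.5023
  f3: (p4, p2, p1) → 51.2118
  f4: (p4, p2, p0) → 120.5920
  f5: (p4, p3, p1) → 11.6354
  f6: (p4, p3, p0) → 133.2201
Σ area = 427.613

Euler: V−E+F = 5−9+6 = 2.


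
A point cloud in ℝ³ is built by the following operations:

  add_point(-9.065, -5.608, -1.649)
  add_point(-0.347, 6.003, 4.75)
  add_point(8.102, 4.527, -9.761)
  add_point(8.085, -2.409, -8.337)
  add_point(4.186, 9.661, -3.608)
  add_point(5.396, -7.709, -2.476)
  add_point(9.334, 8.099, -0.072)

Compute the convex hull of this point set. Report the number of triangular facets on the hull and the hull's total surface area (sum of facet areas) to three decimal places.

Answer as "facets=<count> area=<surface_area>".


Hull vertices (7/7): indices [0, 1, 2, 3, 4, 5, 6].

Area of each hull facet:
  f1: (p4, p2, p0) → 90.2942
  f2: (p4, p2, p6) → 28.5299
  f3: (p1, p5, p0) → 105.6445
  f4: (p1, p5, p6) → 85.6625
  f5: (p1, p4, p0) → 79.5563
  f6: (p1, p4, p6) → 32.2452
  f7: (p3, p5, p0) → 58.8695
  f8: (p3, p2, p0) → 64.1825
  f9: (p3, p5, p6) → 55.7864
  f10: (p3, p2, p6) → 36.4055
Σ area = 637.176

Euler characteristic 7−15+10 = 2 ✓

facets=10 area=637.176


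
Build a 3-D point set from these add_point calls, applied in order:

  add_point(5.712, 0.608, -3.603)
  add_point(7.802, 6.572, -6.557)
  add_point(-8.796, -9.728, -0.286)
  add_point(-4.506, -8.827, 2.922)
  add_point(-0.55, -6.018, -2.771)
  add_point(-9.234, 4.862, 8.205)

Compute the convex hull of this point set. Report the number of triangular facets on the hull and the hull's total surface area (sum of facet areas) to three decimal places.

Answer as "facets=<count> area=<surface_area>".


facets=8 area=504.428

Extreme-point indices: [0, 1, 2, 3, 4, 5] — 6 of 6 on the boundary.

Area of each hull facet:
  f1: (p2, p1, p5) → 183.0990
  f2: (p0, p1, p5) → 64.9538
  f3: (p3, p2, p5) → 41.6278
  f4: (p3, p0, p5) → 116.1208
  f5: (p4, p3, p2) → 20.3065
  f6: (p4, p3, p0) → 24.3592
  f7: (p4, p2, p1) → 37.7860
  f8: (p4, p0, p1) → 16.1750
Σ area = 504.428

Euler: V−E+F = 6−12+8 = 2.


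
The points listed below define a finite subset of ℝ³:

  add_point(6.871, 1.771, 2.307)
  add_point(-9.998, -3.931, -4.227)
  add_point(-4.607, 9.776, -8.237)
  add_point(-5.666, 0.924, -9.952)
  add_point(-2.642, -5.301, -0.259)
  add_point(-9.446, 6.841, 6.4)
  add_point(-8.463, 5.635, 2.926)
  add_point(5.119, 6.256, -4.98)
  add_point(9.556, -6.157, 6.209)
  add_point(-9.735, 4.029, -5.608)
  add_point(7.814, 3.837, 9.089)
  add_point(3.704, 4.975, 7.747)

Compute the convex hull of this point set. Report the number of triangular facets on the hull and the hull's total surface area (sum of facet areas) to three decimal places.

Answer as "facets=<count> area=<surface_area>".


10 of the 12 inputs are extreme points: [1, 2, 3, 4, 5, 7, 8, 9, 10, 11].

Facet areas (half cross-product norm):
  f1: (p5, p10, p8) → 89.7186
  f2: (p9, p5, p1) → 49.7714
  f3: (p9, p5, p2) → 49.7143
  f4: (p9, p3, p1) → 25.6576
  f5: (p9, p3, p2) → 26.3466
  f6: (p11, p10, p2) → 28.3648
  f7: (p11, p5, p2) → 102.9717
  f8: (p11, p5, p10) → 7.0860
  f9: (p4, p3, p1) → 36.6804
  f10: (p4, p3, p8) → 63.5180
  f11: (p4, p5, p1) → 62.1611
  f12: (p4, p5, p8) → 103.7110
  f13: (p7, p3, p2) → 48.6283
  f14: (p7, p10, p2) → 67.6944
  f15: (p7, p3, p8) → 110.9879
  f16: (p7, p10, p8) → 76.3792
Σ area = 949.391

Euler characteristic 10−24+16 = 2 ✓

facets=16 area=949.391


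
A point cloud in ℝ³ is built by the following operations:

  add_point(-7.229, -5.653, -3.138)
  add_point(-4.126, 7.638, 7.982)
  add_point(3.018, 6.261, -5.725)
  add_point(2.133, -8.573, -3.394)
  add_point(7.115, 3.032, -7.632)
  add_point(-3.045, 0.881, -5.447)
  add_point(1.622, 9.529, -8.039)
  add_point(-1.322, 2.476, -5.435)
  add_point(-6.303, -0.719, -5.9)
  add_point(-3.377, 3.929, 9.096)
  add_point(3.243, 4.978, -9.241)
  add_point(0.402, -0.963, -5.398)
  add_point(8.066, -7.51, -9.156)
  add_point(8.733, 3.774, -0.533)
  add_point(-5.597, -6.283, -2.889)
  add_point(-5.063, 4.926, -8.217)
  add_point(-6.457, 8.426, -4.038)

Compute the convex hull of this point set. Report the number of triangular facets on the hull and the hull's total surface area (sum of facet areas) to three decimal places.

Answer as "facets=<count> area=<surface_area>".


Points on the hull: [0, 1, 3, 4, 6, 8, 9, 10, 12, 13, 14, 15, 16] (13 of 17).

Area of each hull facet:
  f1: (p8, p12, p0) → 46.1382
  f2: (p8, p16, p0) → 17.8420
  f3: (p4, p6, p13) → 30.9745
  f4: (p4, p12, p13) → 38.1876
  f5: (p3, p12, p0) → 30.7599
  f6: (p3, p9, p13) → 107.6291
  f7: (p3, p12, p13) → 56.8251
  f8: (p1, p16, p6) → 53.6437
  f9: (p1, p6, p13) → 90.7204
  f10: (p1, p9, p13) → 30.5102
  f11: (p1, p9, p0) → 30.1084
  f12: (p1, p16, p0) → 86.0899
  f13: (p15, p16, p6) → 22.5261
  f14: (p15, p8, p16) → 17.0129
  f15: (p15, p8, p12) → 50.0900
  f16: (p10, p4, p6) → 9.4258
  f17: (p10, p4, p12) → 22.1971
  f18: (p10, p15, p6) → 19.5375
  f19: (p10, p15, p12) → 52.4555
  f20: (p14, p9, p0) → 14.0487
  f21: (p14, p3, p0) → 1.5515
  f22: (p14, p3, p9) → 63.9306
Σ area = 892.205

Euler characteristic 13−33+22 = 2 ✓

facets=22 area=892.205


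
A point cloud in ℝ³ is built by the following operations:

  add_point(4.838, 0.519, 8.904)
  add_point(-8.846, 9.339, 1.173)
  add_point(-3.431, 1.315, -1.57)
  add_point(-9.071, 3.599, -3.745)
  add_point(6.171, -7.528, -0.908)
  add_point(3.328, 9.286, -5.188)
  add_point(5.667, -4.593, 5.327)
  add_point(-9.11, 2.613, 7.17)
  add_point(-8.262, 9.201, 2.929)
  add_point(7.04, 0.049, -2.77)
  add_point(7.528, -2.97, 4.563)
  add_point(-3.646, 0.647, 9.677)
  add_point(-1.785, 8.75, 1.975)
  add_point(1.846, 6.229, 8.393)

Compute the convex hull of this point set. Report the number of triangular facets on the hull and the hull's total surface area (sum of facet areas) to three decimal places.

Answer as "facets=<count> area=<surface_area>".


Hull vertices (13/14): indices [0, 1, 3, 4, 5, 6, 7, 8, 9, 10, 11, 12, 13].

Per-facet area ½‖(b−a)×(c−a)‖:
  f1: (p3, p4, p7) → 102.5091
  f2: (p3, p4, p5) → 115.9027
  f3: (p6, p4, p10) → 8.9177
  f4: (p9, p5, p10) → 33.0732
  f5: (p9, p4, p10) → 25.4315
  f6: (p9, p4, p5) → 18.6381
  f7: (p1, p3, p7) → 33.7766
  f8: (p1, p3, p5) → 49.8922
  f9: (p0, p5, p10) → 49.8007
  f10: (p0, p13, p5) → 44.1506
  f11: (p0, p6, p10) → 7.8820
  f12: (p12, p13, p5) → 31.2012
  f13: (p11, p0, p6) → 26.2986
  f14: (p11, p4, p7) → 47.8206
  f15: (p11, p6, p4) → 32.1241
  f16: (p11, p13, p7) → 23.8170
  f17: (p11, p0, p13) → 24.3623
  f18: (p8, p12, p13) → 23.8323
  f19: (p8, p13, p7) → 43.5317
  f20: (p8, p1, p7) → 6.1660
  f21: (p8, p1, p5) → 12.5826
  f22: (p8, p12, p5) → 21.0419
Σ area = 782.753

Euler: V−E+F = 13−33+22 = 2.

facets=22 area=782.753
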